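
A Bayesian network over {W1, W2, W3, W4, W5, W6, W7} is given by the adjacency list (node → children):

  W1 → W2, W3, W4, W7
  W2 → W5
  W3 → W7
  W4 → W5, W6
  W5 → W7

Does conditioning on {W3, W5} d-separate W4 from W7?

No

We examine all 6 paths between W4 and W7:
  1. W4 ← W1 → W3 → W7 — W1:fork[open]; W3:chain[blocks] ⇒ blocked
  2. W4 ← W1 → W7 — W1:fork[open] ⇒ active
  3. W4 ← W1 → W2 → W5 → W7 — W1:fork[open]; W2:chain[open]; W5:chain[blocks] ⇒ blocked
  4. W4 → W5 → W7 — W5:chain[blocks] ⇒ blocked
  5. W4 → W5 ← W2 ← W1 → W3 → W7 — W5:collider[open]; W2:chain[open]; W1:fork[open]; W3:chain[blocks] ⇒ blocked
  6. W4 → W5 ← W2 ← W1 → W7 — W5:collider[open]; W2:chain[open]; W1:fork[open] ⇒ active
At least one path is unblocked, so d-separation fails.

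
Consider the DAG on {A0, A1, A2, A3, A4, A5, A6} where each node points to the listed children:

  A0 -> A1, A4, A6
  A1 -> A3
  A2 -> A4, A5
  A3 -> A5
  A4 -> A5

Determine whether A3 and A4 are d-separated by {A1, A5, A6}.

We examine all 3 paths between A3 and A4:
  1. A3 ← A1 ← A0 → A4 — A1:chain[blocks]; A0:fork[open] ⇒ blocked
  2. A3 → A5 ← A4 — A5:collider[open] ⇒ active
  3. A3 → A5 ← A2 → A4 — A5:collider[open]; A2:fork[open] ⇒ active
Since the path A3 → A5 ← A4 is active, A3 and A4 are not d-separated given {A1, A5, A6}.

No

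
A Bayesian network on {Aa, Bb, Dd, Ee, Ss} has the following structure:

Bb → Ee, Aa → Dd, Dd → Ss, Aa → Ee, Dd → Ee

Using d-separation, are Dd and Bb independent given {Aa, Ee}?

Enumerating the 2 paths from Dd to Bb and testing each for blocking by {Aa, Ee}:
Path 1: Dd → Ee ← Bb
  Ee is a collider and Ee is conditioned on, which opens it — no node blocks this path, so it is active.
Path 2: Dd ← Aa → Ee ← Bb
  Aa is a fork here and Aa is conditioned on, so the path is blocked at Aa.
At least one path is unblocked, so d-separation fails.

No — Dd and Bb are not d-separated given {Aa, Ee}.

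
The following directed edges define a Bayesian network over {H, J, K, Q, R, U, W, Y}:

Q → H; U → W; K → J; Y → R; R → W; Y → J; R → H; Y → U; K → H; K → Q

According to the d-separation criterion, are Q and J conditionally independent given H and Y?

There are 6 undirected paths between Q and J; checking each against the conditioning set {H, Y}:
  1. Q ← K → J — K:fork[open] ⇒ active
  2. Q ← K → H ← R ← Y → J — K:fork[open]; H:collider[open]; R:chain[open]; Y:fork[blocks] ⇒ blocked
  3. Q ← K → H ← R → W ← U ← Y → J — K:fork[open]; H:collider[open]; R:fork[open]; W:collider[blocks]; U:chain[open]; Y:fork[blocks] ⇒ blocked
  4. Q → H ← K → J — H:collider[open]; K:fork[open] ⇒ active
  5. Q → H ← R ← Y → J — H:collider[open]; R:chain[open]; Y:fork[blocks] ⇒ blocked
  6. Q → H ← R → W ← U ← Y → J — H:collider[open]; R:fork[open]; W:collider[blocks]; U:chain[open]; Y:fork[blocks] ⇒ blocked
Because an active path exists, Q and J are not d-separated.

No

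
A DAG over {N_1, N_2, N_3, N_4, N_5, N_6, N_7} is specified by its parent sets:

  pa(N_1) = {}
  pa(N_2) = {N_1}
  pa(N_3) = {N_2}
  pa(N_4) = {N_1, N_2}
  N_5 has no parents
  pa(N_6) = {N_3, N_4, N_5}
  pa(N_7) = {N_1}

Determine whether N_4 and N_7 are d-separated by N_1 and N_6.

We examine all 3 paths between N_4 and N_7:
Path 1: N_4 ← N_2 ← N_1 → N_7
  N_1 is a fork here and N_1 is conditioned on, so the path is blocked at N_1.
Path 2: N_4 ← N_1 → N_7
  N_1 is a fork here and N_1 is conditioned on, so the path is blocked at N_1.
Path 3: N_4 → N_6 ← N_3 ← N_2 ← N_1 → N_7
  N_1 is a fork here and N_1 is conditioned on, so the path is blocked at N_1.
All paths are blocked; N_4 ⊥ N_7 | {N_1, N_6} holds.

Yes — N_4 and N_7 are d-separated given {N_1, N_6}.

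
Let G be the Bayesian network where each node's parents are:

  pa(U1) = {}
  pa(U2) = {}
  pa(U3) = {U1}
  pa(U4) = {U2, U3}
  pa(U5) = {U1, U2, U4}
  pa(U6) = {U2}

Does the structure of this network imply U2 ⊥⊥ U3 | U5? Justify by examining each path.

We examine all 4 paths between U2 and U3:
Path 1: U2 → U4 ← U3
  U4 is a collider and its descendant U5 is conditioned on, which opens it — no node blocks this path, so it is active.
Path 2: U2 → U4 → U5 ← U1 → U3
  U4 is a chain and U4 is not conditioned on; U5 is a collider and U5 is conditioned on, which opens it; U1 is a fork and U1 is not conditioned on — no node blocks this path, so it is active.
Path 3: U2 → U5 ← U1 → U3
  U5 is a collider and U5 is conditioned on, which opens it; U1 is a fork and U1 is not conditioned on — no node blocks this path, so it is active.
Path 4: U2 → U5 ← U4 ← U3
  U5 is a collider and U5 is conditioned on, which opens it; U4 is a chain and U4 is not conditioned on — no node blocks this path, so it is active.
Because an active path exists, U2 and U3 are not d-separated.

No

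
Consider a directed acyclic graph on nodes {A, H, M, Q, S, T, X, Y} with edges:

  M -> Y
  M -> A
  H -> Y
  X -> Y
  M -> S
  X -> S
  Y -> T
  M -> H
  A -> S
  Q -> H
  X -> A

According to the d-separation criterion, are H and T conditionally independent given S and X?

No

We examine all 6 paths between H and T:
Path 1: H ← M → A → S ← X → Y → T
  X is a fork here and X is conditioned on, so the path is blocked at X.
Path 2: H ← M → A ← X → Y → T
  X is a fork here and X is conditioned on, so the path is blocked at X.
Path 3: H ← M → Y → T
  M is a fork and M is not conditioned on; Y is a chain and Y is not conditioned on — no node blocks this path, so it is active.
Path 4: H ← M → S ← A ← X → Y → T
  X is a fork here and X is conditioned on, so the path is blocked at X.
Path 5: H ← M → S ← X → Y → T
  X is a fork here and X is conditioned on, so the path is blocked at X.
Path 6: H → Y → T
  Y is a chain and Y is not conditioned on — no node blocks this path, so it is active.
At least one path is unblocked, so d-separation fails.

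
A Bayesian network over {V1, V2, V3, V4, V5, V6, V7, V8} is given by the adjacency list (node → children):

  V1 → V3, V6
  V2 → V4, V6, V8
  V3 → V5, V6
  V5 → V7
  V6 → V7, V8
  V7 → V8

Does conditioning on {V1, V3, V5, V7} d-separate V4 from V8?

No

Enumerating the 5 paths from V4 to V8 and testing each for blocking by {V1, V3, V5, V7}:
  1. V4 ← V2 → V8 — V2:fork[open] ⇒ active
  2. V4 ← V2 → V6 → V8 — V2:fork[open]; V6:chain[open] ⇒ active
  3. V4 ← V2 → V6 ← V1 → V3 → V5 → V7 → V8 — V2:fork[open]; V6:collider[open]; V1:fork[blocks]; V3:chain[blocks]; V5:chain[blocks]; V7:chain[blocks] ⇒ blocked
  4. V4 ← V2 → V6 → V7 → V8 — V2:fork[open]; V6:chain[open]; V7:chain[blocks] ⇒ blocked
  5. V4 ← V2 → V6 ← V3 → V5 → V7 → V8 — V2:fork[open]; V6:collider[open]; V3:fork[blocks]; V5:chain[blocks]; V7:chain[blocks] ⇒ blocked
Because an active path exists, V4 and V8 are not d-separated.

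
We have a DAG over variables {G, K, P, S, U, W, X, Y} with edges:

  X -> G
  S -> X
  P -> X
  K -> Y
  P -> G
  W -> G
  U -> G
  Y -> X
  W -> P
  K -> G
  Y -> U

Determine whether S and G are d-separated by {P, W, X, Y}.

Yes — S and G are d-separated given {P, W, X, Y}.

We examine all 5 paths between S and G:
Path 1: S → X → G
  X is a chain here and X is conditioned on, so the path is blocked at X.
Path 2: S → X ← Y → U → G
  Y is a fork here and Y is conditioned on, so the path is blocked at Y.
Path 3: S → X ← Y ← K → G
  Y is a chain here and Y is conditioned on, so the path is blocked at Y.
Path 4: S → X ← P → G
  P is a fork here and P is conditioned on, so the path is blocked at P.
Path 5: S → X ← P ← W → G
  P is a chain here and P is conditioned on, so the path is blocked at P.
Every path is blocked, so S and G are d-separated given {P, W, X, Y}.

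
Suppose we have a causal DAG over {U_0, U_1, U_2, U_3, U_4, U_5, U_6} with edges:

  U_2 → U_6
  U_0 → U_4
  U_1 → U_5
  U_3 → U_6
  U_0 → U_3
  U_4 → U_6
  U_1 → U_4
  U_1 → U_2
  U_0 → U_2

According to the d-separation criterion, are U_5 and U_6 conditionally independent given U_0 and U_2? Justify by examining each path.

6 paths connect U_5 and U_6; each must be blocked for d-separation to hold:
Path 1: U_5 ← U_1 → U_4 → U_6
  U_1 is a fork and U_1 is not conditioned on; U_4 is a chain and U_4 is not conditioned on — no node blocks this path, so it is active.
Path 2: U_5 ← U_1 → U_4 ← U_0 → U_3 → U_6
  U_4 is a collider here and neither U_4 nor any of its descendants is conditioned on, so the collider stays closed — the path is blocked at U_4.
Path 3: U_5 ← U_1 → U_4 ← U_0 → U_2 → U_6
  U_4 is a collider here and neither U_4 nor any of its descendants is conditioned on, so the collider stays closed — the path is blocked at U_4.
Path 4: U_5 ← U_1 → U_2 → U_6
  U_2 is a chain here and U_2 is conditioned on, so the path is blocked at U_2.
Path 5: U_5 ← U_1 → U_2 ← U_0 → U_4 → U_6
  U_0 is a fork here and U_0 is conditioned on, so the path is blocked at U_0.
Path 6: U_5 ← U_1 → U_2 ← U_0 → U_3 → U_6
  U_0 is a fork here and U_0 is conditioned on, so the path is blocked at U_0.
At least one path is unblocked, so d-separation fails.

No — U_5 and U_6 are not d-separated given {U_0, U_2}.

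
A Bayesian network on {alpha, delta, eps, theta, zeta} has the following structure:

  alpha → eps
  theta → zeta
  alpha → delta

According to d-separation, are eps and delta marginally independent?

The only undirected path from eps to delta is:
Path 1: eps ← alpha → delta
  alpha is a fork and alpha is not conditioned on — no node blocks this path, so it is active.
Because an active path exists, eps and delta are not d-separated.

No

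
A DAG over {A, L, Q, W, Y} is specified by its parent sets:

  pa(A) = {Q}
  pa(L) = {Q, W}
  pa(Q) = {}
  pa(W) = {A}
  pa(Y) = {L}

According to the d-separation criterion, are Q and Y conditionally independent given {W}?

No

Enumerating the 2 paths from Q to Y and testing each for blocking by {W}:
Path 1: Q → L → Y
  L is a chain and L is not conditioned on — no node blocks this path, so it is active.
Path 2: Q → A → W → L → Y
  W is a chain here and W is conditioned on, so the path is blocked at W.
Because an active path exists, Q and Y are not d-separated.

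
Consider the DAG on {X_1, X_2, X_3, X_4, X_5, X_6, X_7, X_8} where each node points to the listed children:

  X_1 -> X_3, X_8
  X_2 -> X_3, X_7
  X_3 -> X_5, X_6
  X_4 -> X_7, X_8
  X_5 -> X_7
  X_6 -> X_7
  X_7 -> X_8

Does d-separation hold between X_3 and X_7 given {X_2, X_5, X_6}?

5 paths connect X_3 and X_7; each must be blocked for d-separation to hold:
Path 1: X_3 ← X_2 → X_7
  X_2 is a fork here and X_2 is conditioned on, so the path is blocked at X_2.
Path 2: X_3 → X_5 → X_7
  X_5 is a chain here and X_5 is conditioned on, so the path is blocked at X_5.
Path 3: X_3 → X_6 → X_7
  X_6 is a chain here and X_6 is conditioned on, so the path is blocked at X_6.
Path 4: X_3 ← X_1 → X_8 ← X_7
  X_8 is a collider here and neither X_8 nor any of its descendants is conditioned on, so the collider stays closed — the path is blocked at X_8.
Path 5: X_3 ← X_1 → X_8 ← X_4 → X_7
  X_8 is a collider here and neither X_8 nor any of its descendants is conditioned on, so the collider stays closed — the path is blocked at X_8.
Since every path is blocked, d-separation holds.

Yes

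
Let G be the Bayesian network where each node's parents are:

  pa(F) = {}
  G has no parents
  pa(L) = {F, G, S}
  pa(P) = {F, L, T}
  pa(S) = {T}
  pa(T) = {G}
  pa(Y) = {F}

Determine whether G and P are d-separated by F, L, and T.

There are 6 undirected paths between G and P; checking each against the conditioning set {F, L, T}:
Path 1: G → T → P
  T is a chain here and T is conditioned on, so the path is blocked at T.
Path 2: G → T → S → L → P
  T is a chain here and T is conditioned on, so the path is blocked at T.
Path 3: G → T → S → L ← F → P
  T is a chain here and T is conditioned on, so the path is blocked at T.
Path 4: G → L → P
  L is a chain here and L is conditioned on, so the path is blocked at L.
Path 5: G → L ← S ← T → P
  T is a fork here and T is conditioned on, so the path is blocked at T.
Path 6: G → L ← F → P
  F is a fork here and F is conditioned on, so the path is blocked at F.
Since every path is blocked, d-separation holds.

Yes — G and P are d-separated given {F, L, T}.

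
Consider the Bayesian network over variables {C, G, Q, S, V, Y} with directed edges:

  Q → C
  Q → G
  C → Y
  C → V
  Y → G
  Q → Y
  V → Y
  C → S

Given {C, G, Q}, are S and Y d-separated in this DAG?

Yes

4 paths connect S and Y; each must be blocked for d-separation to hold:
Path 1: S ← C ← Q → Y
  C is a chain here and C is conditioned on, so the path is blocked at C.
Path 2: S ← C ← Q → G ← Y
  C is a chain here and C is conditioned on, so the path is blocked at C.
Path 3: S ← C → Y
  C is a fork here and C is conditioned on, so the path is blocked at C.
Path 4: S ← C → V → Y
  C is a fork here and C is conditioned on, so the path is blocked at C.
Every path is blocked, so S and Y are d-separated given {C, G, Q}.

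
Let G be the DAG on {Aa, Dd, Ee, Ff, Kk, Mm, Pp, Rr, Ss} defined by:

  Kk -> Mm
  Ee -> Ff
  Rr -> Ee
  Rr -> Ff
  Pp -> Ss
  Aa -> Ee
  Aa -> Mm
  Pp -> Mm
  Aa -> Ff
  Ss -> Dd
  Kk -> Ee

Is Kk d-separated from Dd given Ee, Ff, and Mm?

Enumerating the 4 paths from Kk to Dd and testing each for blocking by {Ee, Ff, Mm}:
Path 1: Kk → Mm ← Pp → Ss → Dd
  Mm is a collider and Mm is conditioned on, which opens it; Pp is a fork and Pp is not conditioned on; Ss is a chain and Ss is not conditioned on — no node blocks this path, so it is active.
Path 2: Kk → Ee → Ff ← Aa → Mm ← Pp → Ss → Dd
  Ee is a chain here and Ee is conditioned on, so the path is blocked at Ee.
Path 3: Kk → Ee ← Aa → Mm ← Pp → Ss → Dd
  Ee is a collider and Ee is conditioned on, which opens it; Aa is a fork and Aa is not conditioned on; Mm is a collider and Mm is conditioned on, which opens it; Pp is a fork and Pp is not conditioned on; Ss is a chain and Ss is not conditioned on — no node blocks this path, so it is active.
Path 4: Kk → Ee ← Rr → Ff ← Aa → Mm ← Pp → Ss → Dd
  Ee is a collider and Ee is conditioned on, which opens it; Rr is a fork and Rr is not conditioned on; Ff is a collider and Ff is conditioned on, which opens it; Aa is a fork and Aa is not conditioned on; Mm is a collider and Mm is conditioned on, which opens it; Pp is a fork and Pp is not conditioned on; Ss is a chain and Ss is not conditioned on — no node blocks this path, so it is active.
At least one path is unblocked, so d-separation fails.

No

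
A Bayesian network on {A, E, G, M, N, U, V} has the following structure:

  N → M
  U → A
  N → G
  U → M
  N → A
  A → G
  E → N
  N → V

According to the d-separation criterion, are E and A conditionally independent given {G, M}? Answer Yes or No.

There are 3 undirected paths between E and A; checking each against the conditioning set {G, M}:
Path 1: E → N → A
  N is a chain and N is not conditioned on — no node blocks this path, so it is active.
Path 2: E → N → M ← U → A
  N is a chain and N is not conditioned on; M is a collider and M is conditioned on, which opens it; U is a fork and U is not conditioned on — no node blocks this path, so it is active.
Path 3: E → N → G ← A
  N is a chain and N is not conditioned on; G is a collider and G is conditioned on, which opens it — no node blocks this path, so it is active.
Because an active path exists, E and A are not d-separated.

No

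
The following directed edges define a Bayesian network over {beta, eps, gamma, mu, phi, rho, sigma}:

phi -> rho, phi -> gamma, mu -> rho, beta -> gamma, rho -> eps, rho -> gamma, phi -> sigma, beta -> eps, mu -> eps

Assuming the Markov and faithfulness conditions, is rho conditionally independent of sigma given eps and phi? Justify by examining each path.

4 paths connect rho and sigma; each must be blocked for d-separation to hold:
Path 1: rho → eps ← beta → gamma ← phi → sigma
  gamma is a collider here and neither gamma nor any of its descendants is conditioned on, so the collider stays closed — the path is blocked at gamma.
Path 2: rho ← phi → sigma
  phi is a fork here and phi is conditioned on, so the path is blocked at phi.
Path 3: rho ← mu → eps ← beta → gamma ← phi → sigma
  gamma is a collider here and neither gamma nor any of its descendants is conditioned on, so the collider stays closed — the path is blocked at gamma.
Path 4: rho → gamma ← phi → sigma
  gamma is a collider here and neither gamma nor any of its descendants is conditioned on, so the collider stays closed — the path is blocked at gamma.
All paths are blocked; rho ⊥ sigma | {eps, phi} holds.

Yes — rho and sigma are d-separated given {eps, phi}.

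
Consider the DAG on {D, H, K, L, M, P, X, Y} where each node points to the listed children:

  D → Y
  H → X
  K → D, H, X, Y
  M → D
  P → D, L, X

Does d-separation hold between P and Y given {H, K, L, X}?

No

We examine all 6 paths between P and Y:
Path 1: P → X ← K → Y
  K is a fork here and K is conditioned on, so the path is blocked at K.
Path 2: P → X ← K → D → Y
  K is a fork here and K is conditioned on, so the path is blocked at K.
Path 3: P → X ← H ← K → Y
  H is a chain here and H is conditioned on, so the path is blocked at H.
Path 4: P → X ← H ← K → D → Y
  H is a chain here and H is conditioned on, so the path is blocked at H.
Path 5: P → D ← K → Y
  D is a collider here and neither D nor any of its descendants is conditioned on, so the collider stays closed — the path is blocked at D.
Path 6: P → D → Y
  D is a chain and D is not conditioned on — no node blocks this path, so it is active.
At least one path is unblocked, so d-separation fails.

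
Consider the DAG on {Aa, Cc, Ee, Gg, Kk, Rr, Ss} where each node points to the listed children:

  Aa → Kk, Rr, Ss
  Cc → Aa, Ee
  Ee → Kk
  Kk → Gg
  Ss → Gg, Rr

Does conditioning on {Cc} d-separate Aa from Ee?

Yes

We examine all 4 paths between Aa and Ee:
  1. Aa → Rr ← Ss → Gg ← Kk ← Ee — Rr:collider[blocks]; Ss:fork[open]; Gg:collider[blocks]; Kk:chain[open] ⇒ blocked
  2. Aa → Kk ← Ee — Kk:collider[blocks] ⇒ blocked
  3. Aa → Ss → Gg ← Kk ← Ee — Ss:chain[open]; Gg:collider[blocks]; Kk:chain[open] ⇒ blocked
  4. Aa ← Cc → Ee — Cc:fork[blocks] ⇒ blocked
Every path is blocked, so Aa and Ee are d-separated given {Cc}.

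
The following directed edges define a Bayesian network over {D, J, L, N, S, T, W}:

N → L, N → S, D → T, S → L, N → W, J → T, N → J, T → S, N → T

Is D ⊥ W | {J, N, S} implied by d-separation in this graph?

Yes

Enumerating the 4 paths from D to W and testing each for blocking by {J, N, S}:
Path 1: D → T → S ← N → W
  N is a fork here and N is conditioned on, so the path is blocked at N.
Path 2: D → T → S → L ← N → W
  S is a chain here and S is conditioned on, so the path is blocked at S.
Path 3: D → T ← N → W
  N is a fork here and N is conditioned on, so the path is blocked at N.
Path 4: D → T ← J ← N → W
  J is a chain here and J is conditioned on, so the path is blocked at J.
All paths are blocked; D ⊥ W | {J, N, S} holds.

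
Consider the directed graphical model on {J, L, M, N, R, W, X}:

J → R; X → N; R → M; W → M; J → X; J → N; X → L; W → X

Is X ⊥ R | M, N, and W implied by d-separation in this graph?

We examine all 3 paths between X and R:
Path 1: X ← W → M ← R
  W is a fork here and W is conditioned on, so the path is blocked at W.
Path 2: X → N ← J → R
  N is a collider and N is conditioned on, which opens it; J is a fork and J is not conditioned on — no node blocks this path, so it is active.
Path 3: X ← J → R
  J is a fork and J is not conditioned on — no node blocks this path, so it is active.
Since the path X → N ← J → R is active, X and R are not d-separated given {M, N, W}.

No — X and R are not d-separated given {M, N, W}.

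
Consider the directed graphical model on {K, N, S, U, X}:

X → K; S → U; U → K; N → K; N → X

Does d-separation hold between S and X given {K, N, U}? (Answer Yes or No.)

Yes — S and X are d-separated given {K, N, U}.

We examine all 2 paths between S and X:
  1. S → U → K ← N → X — U:chain[blocks]; K:collider[open]; N:fork[blocks] ⇒ blocked
  2. S → U → K ← X — U:chain[blocks]; K:collider[open] ⇒ blocked
All paths are blocked; S ⊥ X | {K, N, U} holds.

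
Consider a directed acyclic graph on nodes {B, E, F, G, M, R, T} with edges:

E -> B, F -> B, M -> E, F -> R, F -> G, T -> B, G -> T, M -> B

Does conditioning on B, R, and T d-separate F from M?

No — F and M are not d-separated given {B, R, T}.

There are 4 undirected paths between F and M; checking each against the conditioning set {B, R, T}:
Path 1: F → B ← M
  B is a collider and B is conditioned on, which opens it — no node blocks this path, so it is active.
Path 2: F → B ← E ← M
  B is a collider and B is conditioned on, which opens it; E is a chain and E is not conditioned on — no node blocks this path, so it is active.
Path 3: F → G → T → B ← M
  T is a chain here and T is conditioned on, so the path is blocked at T.
Path 4: F → G → T → B ← E ← M
  T is a chain here and T is conditioned on, so the path is blocked at T.
Since the path F → B ← M is active, F and M are not d-separated given {B, R, T}.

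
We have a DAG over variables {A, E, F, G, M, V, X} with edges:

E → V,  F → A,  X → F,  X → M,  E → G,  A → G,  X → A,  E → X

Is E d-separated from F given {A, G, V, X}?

4 paths connect E and F; each must be blocked for d-separation to hold:
Path 1: E → X → F
  X is a chain here and X is conditioned on, so the path is blocked at X.
Path 2: E → X → A ← F
  X is a chain here and X is conditioned on, so the path is blocked at X.
Path 3: E → G ← A ← X → F
  A is a chain here and A is conditioned on, so the path is blocked at A.
Path 4: E → G ← A ← F
  A is a chain here and A is conditioned on, so the path is blocked at A.
Every path is blocked, so E and F are d-separated given {A, G, V, X}.

Yes — E and F are d-separated given {A, G, V, X}.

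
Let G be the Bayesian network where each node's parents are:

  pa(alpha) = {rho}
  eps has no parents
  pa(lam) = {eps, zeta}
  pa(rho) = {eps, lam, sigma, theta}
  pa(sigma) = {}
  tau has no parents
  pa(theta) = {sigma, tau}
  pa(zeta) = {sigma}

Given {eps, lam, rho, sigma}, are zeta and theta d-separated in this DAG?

Enumerating the 6 paths from zeta to theta and testing each for blocking by {eps, lam, rho, sigma}:
Path 1: zeta → lam ← eps → rho ← theta
  eps is a fork here and eps is conditioned on, so the path is blocked at eps.
Path 2: zeta → lam ← eps → rho ← sigma → theta
  eps is a fork here and eps is conditioned on, so the path is blocked at eps.
Path 3: zeta → lam → rho ← theta
  lam is a chain here and lam is conditioned on, so the path is blocked at lam.
Path 4: zeta → lam → rho ← sigma → theta
  lam is a chain here and lam is conditioned on, so the path is blocked at lam.
Path 5: zeta ← sigma → theta
  sigma is a fork here and sigma is conditioned on, so the path is blocked at sigma.
Path 6: zeta ← sigma → rho ← theta
  sigma is a fork here and sigma is conditioned on, so the path is blocked at sigma.
Every path is blocked, so zeta and theta are d-separated given {eps, lam, rho, sigma}.

Yes — zeta and theta are d-separated given {eps, lam, rho, sigma}.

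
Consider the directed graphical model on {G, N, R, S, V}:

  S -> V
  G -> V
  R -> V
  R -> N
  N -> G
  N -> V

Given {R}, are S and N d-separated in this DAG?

Yes

There are 3 undirected paths between S and N; checking each against the conditioning set {R}:
  1. S → V ← R → N — V:collider[blocks]; R:fork[blocks] ⇒ blocked
  2. S → V ← N — V:collider[blocks] ⇒ blocked
  3. S → V ← G ← N — V:collider[blocks]; G:chain[open] ⇒ blocked
All paths are blocked; S ⊥ N | {R} holds.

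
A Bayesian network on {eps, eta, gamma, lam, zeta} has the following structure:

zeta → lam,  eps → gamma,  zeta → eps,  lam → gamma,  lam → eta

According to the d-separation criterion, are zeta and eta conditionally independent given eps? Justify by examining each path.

There are 2 undirected paths between zeta and eta; checking each against the conditioning set {eps}:
Path 1: zeta → lam → eta
  lam is a chain and lam is not conditioned on — no node blocks this path, so it is active.
Path 2: zeta → eps → gamma ← lam → eta
  eps is a chain here and eps is conditioned on, so the path is blocked at eps.
Since the path zeta → lam → eta is active, zeta and eta are not d-separated given {eps}.

No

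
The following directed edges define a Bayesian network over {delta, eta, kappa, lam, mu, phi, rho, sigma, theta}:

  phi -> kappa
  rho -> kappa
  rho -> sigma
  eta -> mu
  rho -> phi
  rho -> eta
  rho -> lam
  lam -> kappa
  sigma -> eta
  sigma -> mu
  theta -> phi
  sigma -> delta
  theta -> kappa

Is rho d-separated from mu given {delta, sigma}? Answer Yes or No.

There are 4 undirected paths between rho and mu; checking each against the conditioning set {delta, sigma}:
  1. rho → sigma → eta → mu — sigma:chain[blocks]; eta:chain[open] ⇒ blocked
  2. rho → sigma → mu — sigma:chain[blocks] ⇒ blocked
  3. rho → eta ← sigma → mu — eta:collider[blocks]; sigma:fork[blocks] ⇒ blocked
  4. rho → eta → mu — eta:chain[open] ⇒ active
At least one path is unblocked, so d-separation fails.

No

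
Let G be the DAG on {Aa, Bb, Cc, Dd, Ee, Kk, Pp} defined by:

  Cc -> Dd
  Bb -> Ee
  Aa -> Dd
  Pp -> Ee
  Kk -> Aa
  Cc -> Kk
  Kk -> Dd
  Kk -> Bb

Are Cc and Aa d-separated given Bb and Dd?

4 paths connect Cc and Aa; each must be blocked for d-separation to hold:
Path 1: Cc → Dd ← Kk → Aa
  Dd is a collider and Dd is conditioned on, which opens it; Kk is a fork and Kk is not conditioned on — no node blocks this path, so it is active.
Path 2: Cc → Dd ← Aa
  Dd is a collider and Dd is conditioned on, which opens it — no node blocks this path, so it is active.
Path 3: Cc → Kk → Dd ← Aa
  Kk is a chain and Kk is not conditioned on; Dd is a collider and Dd is conditioned on, which opens it — no node blocks this path, so it is active.
Path 4: Cc → Kk → Aa
  Kk is a chain and Kk is not conditioned on — no node blocks this path, so it is active.
At least one path is unblocked, so d-separation fails.

No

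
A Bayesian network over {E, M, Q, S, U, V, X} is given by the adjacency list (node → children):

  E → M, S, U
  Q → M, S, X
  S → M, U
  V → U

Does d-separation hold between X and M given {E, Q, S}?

Enumerating the 4 paths from X to M and testing each for blocking by {E, Q, S}:
Path 1: X ← Q → M
  Q is a fork here and Q is conditioned on, so the path is blocked at Q.
Path 2: X ← Q → S → M
  Q is a fork here and Q is conditioned on, so the path is blocked at Q.
Path 3: X ← Q → S → U ← E → M
  Q is a fork here and Q is conditioned on, so the path is blocked at Q.
Path 4: X ← Q → S ← E → M
  Q is a fork here and Q is conditioned on, so the path is blocked at Q.
Every path is blocked, so X and M are d-separated given {E, Q, S}.

Yes — X and M are d-separated given {E, Q, S}.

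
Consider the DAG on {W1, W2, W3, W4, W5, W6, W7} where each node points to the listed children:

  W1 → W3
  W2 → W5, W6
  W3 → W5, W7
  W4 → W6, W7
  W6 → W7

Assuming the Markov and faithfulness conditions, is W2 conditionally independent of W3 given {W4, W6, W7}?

Yes — W2 and W3 are d-separated given {W4, W6, W7}.

Enumerating the 3 paths from W2 to W3 and testing each for blocking by {W4, W6, W7}:
Path 1: W2 → W5 ← W3
  W5 is a collider here and neither W5 nor any of its descendants is conditioned on, so the collider stays closed — the path is blocked at W5.
Path 2: W2 → W6 ← W4 → W7 ← W3
  W4 is a fork here and W4 is conditioned on, so the path is blocked at W4.
Path 3: W2 → W6 → W7 ← W3
  W6 is a chain here and W6 is conditioned on, so the path is blocked at W6.
All paths are blocked; W2 ⊥ W3 | {W4, W6, W7} holds.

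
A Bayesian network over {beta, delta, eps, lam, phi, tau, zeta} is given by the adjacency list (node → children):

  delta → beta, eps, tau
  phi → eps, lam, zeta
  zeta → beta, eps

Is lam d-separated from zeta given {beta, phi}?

Yes — lam and zeta are d-separated given {beta, phi}.

We examine all 3 paths between lam and zeta:
Path 1: lam ← phi → zeta
  phi is a fork here and phi is conditioned on, so the path is blocked at phi.
Path 2: lam ← phi → eps ← zeta
  phi is a fork here and phi is conditioned on, so the path is blocked at phi.
Path 3: lam ← phi → eps ← delta → beta ← zeta
  phi is a fork here and phi is conditioned on, so the path is blocked at phi.
Since every path is blocked, d-separation holds.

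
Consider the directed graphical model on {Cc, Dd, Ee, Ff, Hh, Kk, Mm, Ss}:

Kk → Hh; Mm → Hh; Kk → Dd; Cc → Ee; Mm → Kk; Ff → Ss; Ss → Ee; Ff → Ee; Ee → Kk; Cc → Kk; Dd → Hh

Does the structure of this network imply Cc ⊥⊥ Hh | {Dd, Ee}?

No

We examine all 6 paths between Cc and Hh:
  1. Cc → Ee → Kk → Dd → Hh — Ee:chain[blocks]; Kk:chain[open]; Dd:chain[blocks] ⇒ blocked
  2. Cc → Ee → Kk → Hh — Ee:chain[blocks]; Kk:chain[open] ⇒ blocked
  3. Cc → Ee → Kk ← Mm → Hh — Ee:chain[blocks]; Kk:collider[open]; Mm:fork[open] ⇒ blocked
  4. Cc → Kk → Dd → Hh — Kk:chain[open]; Dd:chain[blocks] ⇒ blocked
  5. Cc → Kk → Hh — Kk:chain[open] ⇒ active
  6. Cc → Kk ← Mm → Hh — Kk:collider[open]; Mm:fork[open] ⇒ active
Since the path Cc → Kk → Hh is active, Cc and Hh are not d-separated given {Dd, Ee}.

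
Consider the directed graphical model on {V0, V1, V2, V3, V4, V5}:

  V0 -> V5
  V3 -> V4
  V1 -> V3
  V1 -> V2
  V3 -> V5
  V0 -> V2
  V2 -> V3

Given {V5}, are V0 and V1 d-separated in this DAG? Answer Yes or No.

Enumerating the 4 paths from V0 to V1 and testing each for blocking by {V5}:
Path 1: V0 → V2 → V3 ← V1
  V2 is a chain and V2 is not conditioned on; V3 is a collider and its descendant V5 is conditioned on, which opens it — no node blocks this path, so it is active.
Path 2: V0 → V2 ← V1
  V2 is a collider and its descendant V5 is conditioned on, which opens it — no node blocks this path, so it is active.
Path 3: V0 → V5 ← V3 ← V2 ← V1
  V5 is a collider and V5 is conditioned on, which opens it; V3 is a chain and V3 is not conditioned on; V2 is a chain and V2 is not conditioned on — no node blocks this path, so it is active.
Path 4: V0 → V5 ← V3 ← V1
  V5 is a collider and V5 is conditioned on, which opens it; V3 is a chain and V3 is not conditioned on — no node blocks this path, so it is active.
Since the path V0 → V2 → V3 ← V1 is active, V0 and V1 are not d-separated given {V5}.

No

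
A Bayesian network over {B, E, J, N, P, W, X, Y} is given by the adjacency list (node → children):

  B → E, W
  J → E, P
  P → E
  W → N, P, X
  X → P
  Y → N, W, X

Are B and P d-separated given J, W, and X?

Enumerating the 6 paths from B to P and testing each for blocking by {J, W, X}:
Path 1: B → E ← P
  E is a collider here and neither E nor any of its descendants is conditioned on, so the collider stays closed — the path is blocked at E.
Path 2: B → E ← J → P
  E is a collider here and neither E nor any of its descendants is conditioned on, so the collider stays closed — the path is blocked at E.
Path 3: B → W ← Y → X → P
  X is a chain here and X is conditioned on, so the path is blocked at X.
Path 4: B → W → P
  W is a chain here and W is conditioned on, so the path is blocked at W.
Path 5: B → W → N ← Y → X → P
  W is a chain here and W is conditioned on, so the path is blocked at W.
Path 6: B → W → X → P
  W is a chain here and W is conditioned on, so the path is blocked at W.
Every path is blocked, so B and P are d-separated given {J, W, X}.

Yes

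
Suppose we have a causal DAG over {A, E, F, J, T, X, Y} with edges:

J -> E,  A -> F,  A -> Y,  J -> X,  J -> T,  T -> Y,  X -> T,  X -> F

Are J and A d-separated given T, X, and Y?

We examine all 4 paths between J and A:
  1. J → T → Y ← A — T:chain[blocks]; Y:collider[open] ⇒ blocked
  2. J → T ← X → F ← A — T:collider[open]; X:fork[blocks]; F:collider[blocks] ⇒ blocked
  3. J → X → T → Y ← A — X:chain[blocks]; T:chain[blocks]; Y:collider[open] ⇒ blocked
  4. J → X → F ← A — X:chain[blocks]; F:collider[blocks] ⇒ blocked
Every path is blocked, so J and A are d-separated given {T, X, Y}.

Yes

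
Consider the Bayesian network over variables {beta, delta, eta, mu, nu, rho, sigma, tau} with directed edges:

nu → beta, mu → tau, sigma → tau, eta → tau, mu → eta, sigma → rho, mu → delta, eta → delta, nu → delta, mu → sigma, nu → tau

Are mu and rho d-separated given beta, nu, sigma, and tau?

We examine all 6 paths between mu and rho:
  1. mu → delta ← nu → tau ← sigma → rho — delta:collider[blocks]; nu:fork[blocks]; tau:collider[open]; sigma:fork[blocks] ⇒ blocked
  2. mu → delta ← eta → tau ← sigma → rho — delta:collider[blocks]; eta:fork[open]; tau:collider[open]; sigma:fork[blocks] ⇒ blocked
  3. mu → tau ← sigma → rho — tau:collider[open]; sigma:fork[blocks] ⇒ blocked
  4. mu → sigma → rho — sigma:chain[blocks] ⇒ blocked
  5. mu → eta → delta ← nu → tau ← sigma → rho — eta:chain[open]; delta:collider[blocks]; nu:fork[blocks]; tau:collider[open]; sigma:fork[blocks] ⇒ blocked
  6. mu → eta → tau ← sigma → rho — eta:chain[open]; tau:collider[open]; sigma:fork[blocks] ⇒ blocked
All paths are blocked; mu ⊥ rho | {beta, nu, sigma, tau} holds.

Yes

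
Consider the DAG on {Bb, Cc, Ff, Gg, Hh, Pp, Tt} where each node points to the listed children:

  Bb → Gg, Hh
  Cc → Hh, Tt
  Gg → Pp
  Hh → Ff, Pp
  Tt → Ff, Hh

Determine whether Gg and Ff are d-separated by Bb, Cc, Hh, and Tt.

Yes — Gg and Ff are d-separated given {Bb, Cc, Hh, Tt}.

There are 6 undirected paths between Gg and Ff; checking each against the conditioning set {Bb, Cc, Hh, Tt}:
  1. Gg → Pp ← Hh ← Cc → Tt → Ff — Pp:collider[blocks]; Hh:chain[blocks]; Cc:fork[blocks]; Tt:chain[blocks] ⇒ blocked
  2. Gg → Pp ← Hh → Ff — Pp:collider[blocks]; Hh:fork[blocks] ⇒ blocked
  3. Gg → Pp ← Hh ← Tt → Ff — Pp:collider[blocks]; Hh:chain[blocks]; Tt:fork[blocks] ⇒ blocked
  4. Gg ← Bb → Hh ← Cc → Tt → Ff — Bb:fork[blocks]; Hh:collider[open]; Cc:fork[blocks]; Tt:chain[blocks] ⇒ blocked
  5. Gg ← Bb → Hh → Ff — Bb:fork[blocks]; Hh:chain[blocks] ⇒ blocked
  6. Gg ← Bb → Hh ← Tt → Ff — Bb:fork[blocks]; Hh:collider[open]; Tt:fork[blocks] ⇒ blocked
Every path is blocked, so Gg and Ff are d-separated given {Bb, Cc, Hh, Tt}.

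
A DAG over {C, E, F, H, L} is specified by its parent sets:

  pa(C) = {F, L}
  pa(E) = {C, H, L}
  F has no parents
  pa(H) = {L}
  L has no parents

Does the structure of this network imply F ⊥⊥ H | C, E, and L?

Yes — F and H are d-separated given {C, E, L}.

There are 4 undirected paths between F and H; checking each against the conditioning set {C, E, L}:
  1. F → C → E ← H — C:chain[blocks]; E:collider[open] ⇒ blocked
  2. F → C → E ← L → H — C:chain[blocks]; E:collider[open]; L:fork[blocks] ⇒ blocked
  3. F → C ← L → H — C:collider[open]; L:fork[blocks] ⇒ blocked
  4. F → C ← L → E ← H — C:collider[open]; L:fork[blocks]; E:collider[open] ⇒ blocked
Every path is blocked, so F and H are d-separated given {C, E, L}.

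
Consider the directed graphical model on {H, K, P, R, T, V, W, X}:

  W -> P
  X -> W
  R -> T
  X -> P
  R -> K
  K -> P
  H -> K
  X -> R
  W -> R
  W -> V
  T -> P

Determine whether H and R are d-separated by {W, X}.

Yes

We examine all 6 paths between H and R:
  1. H → K → P ← T ← R — K:chain[open]; P:collider[blocks]; T:chain[open] ⇒ blocked
  2. H → K → P ← W → R — K:chain[open]; P:collider[blocks]; W:fork[blocks] ⇒ blocked
  3. H → K → P ← W ← X → R — K:chain[open]; P:collider[blocks]; W:chain[blocks]; X:fork[blocks] ⇒ blocked
  4. H → K → P ← X → W → R — K:chain[open]; P:collider[blocks]; X:fork[blocks]; W:chain[blocks] ⇒ blocked
  5. H → K → P ← X → R — K:chain[open]; P:collider[blocks]; X:fork[blocks] ⇒ blocked
  6. H → K ← R — K:collider[blocks] ⇒ blocked
Since every path is blocked, d-separation holds.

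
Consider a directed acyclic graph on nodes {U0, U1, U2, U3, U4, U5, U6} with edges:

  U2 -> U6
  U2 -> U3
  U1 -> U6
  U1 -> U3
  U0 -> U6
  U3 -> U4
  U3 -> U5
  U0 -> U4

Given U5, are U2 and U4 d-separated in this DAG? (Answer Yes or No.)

No

We examine all 4 paths between U2 and U4:
  1. U2 → U3 ← U1 → U6 ← U0 → U4 — U3:collider[open]; U1:fork[open]; U6:collider[blocks]; U0:fork[open] ⇒ blocked
  2. U2 → U3 → U4 — U3:chain[open] ⇒ active
  3. U2 → U6 ← U1 → U3 → U4 — U6:collider[blocks]; U1:fork[open]; U3:chain[open] ⇒ blocked
  4. U2 → U6 ← U0 → U4 — U6:collider[blocks]; U0:fork[open] ⇒ blocked
Because an active path exists, U2 and U4 are not d-separated.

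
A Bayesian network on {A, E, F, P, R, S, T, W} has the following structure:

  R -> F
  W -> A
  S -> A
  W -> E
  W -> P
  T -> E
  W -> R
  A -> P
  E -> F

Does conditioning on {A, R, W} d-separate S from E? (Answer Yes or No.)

4 paths connect S and E; each must be blocked for d-separation to hold:
Path 1: S → A → P ← W → R → F ← E
  A is a chain here and A is conditioned on, so the path is blocked at A.
Path 2: S → A → P ← W → E
  A is a chain here and A is conditioned on, so the path is blocked at A.
Path 3: S → A ← W → R → F ← E
  W is a fork here and W is conditioned on, so the path is blocked at W.
Path 4: S → A ← W → E
  W is a fork here and W is conditioned on, so the path is blocked at W.
Every path is blocked, so S and E are d-separated given {A, R, W}.

Yes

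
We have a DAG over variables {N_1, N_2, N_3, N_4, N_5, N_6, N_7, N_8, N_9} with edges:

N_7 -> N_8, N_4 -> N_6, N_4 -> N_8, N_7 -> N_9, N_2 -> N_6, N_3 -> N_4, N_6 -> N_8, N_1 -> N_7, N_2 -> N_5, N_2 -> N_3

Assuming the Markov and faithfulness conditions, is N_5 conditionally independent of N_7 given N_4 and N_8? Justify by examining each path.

We examine all 4 paths between N_5 and N_7:
Path 1: N_5 ← N_2 → N_3 → N_4 → N_8 ← N_7
  N_4 is a chain here and N_4 is conditioned on, so the path is blocked at N_4.
Path 2: N_5 ← N_2 → N_3 → N_4 → N_6 → N_8 ← N_7
  N_4 is a chain here and N_4 is conditioned on, so the path is blocked at N_4.
Path 3: N_5 ← N_2 → N_6 → N_8 ← N_7
  N_2 is a fork and N_2 is not conditioned on; N_6 is a chain and N_6 is not conditioned on; N_8 is a collider and N_8 is conditioned on, which opens it — no node blocks this path, so it is active.
Path 4: N_5 ← N_2 → N_6 ← N_4 → N_8 ← N_7
  N_4 is a fork here and N_4 is conditioned on, so the path is blocked at N_4.
Since the path N_5 ← N_2 → N_6 → N_8 ← N_7 is active, N_5 and N_7 are not d-separated given {N_4, N_8}.

No — N_5 and N_7 are not d-separated given {N_4, N_8}.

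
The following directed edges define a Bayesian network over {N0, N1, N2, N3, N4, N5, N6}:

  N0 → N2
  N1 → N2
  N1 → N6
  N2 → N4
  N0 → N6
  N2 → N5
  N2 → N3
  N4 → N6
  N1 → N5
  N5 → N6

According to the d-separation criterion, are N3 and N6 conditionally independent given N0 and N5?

No

6 paths connect N3 and N6; each must be blocked for d-separation to hold:
Path 1: N3 ← N2 → N4 → N6
  N2 is a fork and N2 is not conditioned on; N4 is a chain and N4 is not conditioned on — no node blocks this path, so it is active.
Path 2: N3 ← N2 ← N0 → N6
  N0 is a fork here and N0 is conditioned on, so the path is blocked at N0.
Path 3: N3 ← N2 → N5 → N6
  N5 is a chain here and N5 is conditioned on, so the path is blocked at N5.
Path 4: N3 ← N2 → N5 ← N1 → N6
  N2 is a fork and N2 is not conditioned on; N5 is a collider and N5 is conditioned on, which opens it; N1 is a fork and N1 is not conditioned on — no node blocks this path, so it is active.
Path 5: N3 ← N2 ← N1 → N6
  N2 is a chain and N2 is not conditioned on; N1 is a fork and N1 is not conditioned on — no node blocks this path, so it is active.
Path 6: N3 ← N2 ← N1 → N5 → N6
  N5 is a chain here and N5 is conditioned on, so the path is blocked at N5.
At least one path is unblocked, so d-separation fails.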